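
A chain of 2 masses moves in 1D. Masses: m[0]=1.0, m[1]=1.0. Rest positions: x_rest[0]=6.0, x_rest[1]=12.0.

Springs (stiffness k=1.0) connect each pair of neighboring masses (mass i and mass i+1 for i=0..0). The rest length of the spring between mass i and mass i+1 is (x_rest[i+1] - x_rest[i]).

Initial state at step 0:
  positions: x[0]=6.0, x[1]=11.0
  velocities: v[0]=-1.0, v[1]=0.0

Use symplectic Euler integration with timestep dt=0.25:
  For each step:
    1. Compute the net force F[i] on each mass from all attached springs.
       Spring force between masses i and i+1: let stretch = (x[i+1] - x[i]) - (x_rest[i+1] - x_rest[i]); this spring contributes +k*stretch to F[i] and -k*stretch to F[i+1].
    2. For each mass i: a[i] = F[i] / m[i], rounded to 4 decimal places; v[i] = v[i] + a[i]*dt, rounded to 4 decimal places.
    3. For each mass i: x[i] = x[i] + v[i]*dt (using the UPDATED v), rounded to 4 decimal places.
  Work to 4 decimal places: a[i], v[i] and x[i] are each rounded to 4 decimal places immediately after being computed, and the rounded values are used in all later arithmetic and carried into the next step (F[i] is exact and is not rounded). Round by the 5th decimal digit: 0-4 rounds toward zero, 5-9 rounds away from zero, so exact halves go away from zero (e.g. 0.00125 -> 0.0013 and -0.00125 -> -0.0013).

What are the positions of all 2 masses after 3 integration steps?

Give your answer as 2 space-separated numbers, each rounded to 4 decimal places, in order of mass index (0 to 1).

Answer: 4.9736 11.2764

Derivation:
Step 0: x=[6.0000 11.0000] v=[-1.0000 0.0000]
Step 1: x=[5.6875 11.0625] v=[-1.2500 0.2500]
Step 2: x=[5.3359 11.1641] v=[-1.4063 0.4063]
Step 3: x=[4.9736 11.2764] v=[-1.4493 0.4493]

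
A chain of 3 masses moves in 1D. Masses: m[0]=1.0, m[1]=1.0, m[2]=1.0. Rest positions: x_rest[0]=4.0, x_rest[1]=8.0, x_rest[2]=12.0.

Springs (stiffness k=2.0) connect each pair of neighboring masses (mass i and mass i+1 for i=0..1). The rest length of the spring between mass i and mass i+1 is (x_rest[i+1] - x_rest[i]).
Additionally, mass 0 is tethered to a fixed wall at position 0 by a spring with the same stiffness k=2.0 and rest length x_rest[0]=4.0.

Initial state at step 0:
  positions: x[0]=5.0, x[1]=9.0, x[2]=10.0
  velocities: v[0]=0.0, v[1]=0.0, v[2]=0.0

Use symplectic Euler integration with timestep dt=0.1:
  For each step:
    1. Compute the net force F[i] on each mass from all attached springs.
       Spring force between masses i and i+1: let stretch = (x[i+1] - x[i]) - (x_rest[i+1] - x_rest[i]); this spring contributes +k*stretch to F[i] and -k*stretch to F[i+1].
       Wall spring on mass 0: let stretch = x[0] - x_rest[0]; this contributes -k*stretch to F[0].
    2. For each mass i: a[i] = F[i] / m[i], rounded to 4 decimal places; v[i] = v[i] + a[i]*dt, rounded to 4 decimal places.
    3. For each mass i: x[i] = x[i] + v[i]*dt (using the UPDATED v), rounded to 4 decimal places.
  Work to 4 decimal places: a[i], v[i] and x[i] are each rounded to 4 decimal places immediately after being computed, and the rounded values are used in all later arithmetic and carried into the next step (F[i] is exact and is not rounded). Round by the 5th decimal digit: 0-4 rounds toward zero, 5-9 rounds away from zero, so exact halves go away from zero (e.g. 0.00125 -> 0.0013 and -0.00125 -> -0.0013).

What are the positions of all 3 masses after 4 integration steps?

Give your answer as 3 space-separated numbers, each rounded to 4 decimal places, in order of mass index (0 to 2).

Step 0: x=[5.0000 9.0000 10.0000] v=[0.0000 0.0000 0.0000]
Step 1: x=[4.9800 8.9400 10.0600] v=[-0.2000 -0.6000 0.6000]
Step 2: x=[4.9396 8.8232 10.1776] v=[-0.4040 -1.1680 1.1760]
Step 3: x=[4.8781 8.6558 10.3481] v=[-0.6152 -1.6738 1.7051]
Step 4: x=[4.7946 8.4467 10.5648] v=[-0.8353 -2.0909 2.1666]

Answer: 4.7946 8.4467 10.5648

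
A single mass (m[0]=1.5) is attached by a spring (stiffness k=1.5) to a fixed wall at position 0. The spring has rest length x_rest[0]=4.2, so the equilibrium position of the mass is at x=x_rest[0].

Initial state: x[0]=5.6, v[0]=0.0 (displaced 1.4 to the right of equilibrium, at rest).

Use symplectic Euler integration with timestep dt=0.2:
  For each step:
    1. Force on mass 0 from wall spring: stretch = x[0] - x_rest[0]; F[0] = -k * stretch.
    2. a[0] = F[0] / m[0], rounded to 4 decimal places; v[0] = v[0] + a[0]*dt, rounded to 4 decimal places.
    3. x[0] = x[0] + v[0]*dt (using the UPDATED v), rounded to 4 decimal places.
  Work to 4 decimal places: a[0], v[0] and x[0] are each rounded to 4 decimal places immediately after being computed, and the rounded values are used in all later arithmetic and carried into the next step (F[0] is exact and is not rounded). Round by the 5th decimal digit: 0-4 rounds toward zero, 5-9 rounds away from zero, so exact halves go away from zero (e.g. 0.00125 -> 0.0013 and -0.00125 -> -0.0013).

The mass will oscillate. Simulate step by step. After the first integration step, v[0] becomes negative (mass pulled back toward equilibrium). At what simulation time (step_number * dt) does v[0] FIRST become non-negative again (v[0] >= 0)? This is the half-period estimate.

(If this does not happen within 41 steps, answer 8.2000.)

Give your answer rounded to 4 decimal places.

Answer: 3.2000

Derivation:
Step 0: x=[5.6000] v=[0.0000]
Step 1: x=[5.5440] v=[-0.2800]
Step 2: x=[5.4342] v=[-0.5488]
Step 3: x=[5.2751] v=[-0.7956]
Step 4: x=[5.0730] v=[-1.0106]
Step 5: x=[4.8360] v=[-1.1852]
Step 6: x=[4.5735] v=[-1.3124]
Step 7: x=[4.2961] v=[-1.3871]
Step 8: x=[4.0148] v=[-1.4063]
Step 9: x=[3.7409] v=[-1.3693]
Step 10: x=[3.4854] v=[-1.2775]
Step 11: x=[3.2585] v=[-1.1346]
Step 12: x=[3.0692] v=[-0.9463]
Step 13: x=[2.9252] v=[-0.7201]
Step 14: x=[2.8322] v=[-0.4651]
Step 15: x=[2.7939] v=[-0.1915]
Step 16: x=[2.8118] v=[0.0897]
First v>=0 after going negative at step 16, time=3.2000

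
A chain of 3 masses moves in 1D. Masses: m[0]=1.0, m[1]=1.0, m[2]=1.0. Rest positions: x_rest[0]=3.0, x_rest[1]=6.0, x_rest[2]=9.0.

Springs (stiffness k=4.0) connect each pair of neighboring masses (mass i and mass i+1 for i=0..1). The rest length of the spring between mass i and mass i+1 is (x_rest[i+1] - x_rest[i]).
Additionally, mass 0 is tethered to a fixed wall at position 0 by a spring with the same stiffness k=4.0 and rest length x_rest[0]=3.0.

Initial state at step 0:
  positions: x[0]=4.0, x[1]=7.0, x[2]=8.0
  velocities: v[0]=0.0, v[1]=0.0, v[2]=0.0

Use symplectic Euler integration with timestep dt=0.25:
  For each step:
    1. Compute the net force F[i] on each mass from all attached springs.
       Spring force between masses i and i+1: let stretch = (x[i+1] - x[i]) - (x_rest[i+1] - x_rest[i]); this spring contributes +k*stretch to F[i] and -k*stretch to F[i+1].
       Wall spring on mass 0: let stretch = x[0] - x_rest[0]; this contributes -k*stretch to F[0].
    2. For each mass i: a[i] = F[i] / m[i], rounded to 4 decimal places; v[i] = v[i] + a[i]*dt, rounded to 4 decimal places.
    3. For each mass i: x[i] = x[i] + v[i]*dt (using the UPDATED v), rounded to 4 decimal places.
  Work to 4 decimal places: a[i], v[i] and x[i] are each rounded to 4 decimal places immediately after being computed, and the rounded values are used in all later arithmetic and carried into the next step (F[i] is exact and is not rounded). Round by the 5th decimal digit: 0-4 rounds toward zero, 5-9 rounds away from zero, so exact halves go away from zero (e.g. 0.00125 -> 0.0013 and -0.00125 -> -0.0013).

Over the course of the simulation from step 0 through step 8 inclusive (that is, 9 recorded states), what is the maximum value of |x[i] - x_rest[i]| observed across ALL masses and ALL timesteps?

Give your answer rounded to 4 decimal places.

Step 0: x=[4.0000 7.0000 8.0000] v=[0.0000 0.0000 0.0000]
Step 1: x=[3.7500 6.5000 8.5000] v=[-1.0000 -2.0000 2.0000]
Step 2: x=[3.2500 5.8125 9.2500] v=[-2.0000 -2.7500 3.0000]
Step 3: x=[2.5781 5.3438 9.8906] v=[-2.6875 -1.8750 2.5625]
Step 4: x=[1.9531 5.3203 10.1445] v=[-2.4999 -0.0939 1.0157]
Step 5: x=[1.6817 5.6611 9.9424] v=[-1.0858 1.3631 -0.8085]
Step 6: x=[1.9847 6.0774 9.4200] v=[1.2119 1.6650 -2.0898]
Step 7: x=[2.8147 6.3061 8.8119] v=[3.3199 0.9149 -2.4324]
Step 8: x=[3.8139 6.2884 8.3274] v=[3.9966 -0.0707 -1.9382]
Max displacement = 1.3183

Answer: 1.3183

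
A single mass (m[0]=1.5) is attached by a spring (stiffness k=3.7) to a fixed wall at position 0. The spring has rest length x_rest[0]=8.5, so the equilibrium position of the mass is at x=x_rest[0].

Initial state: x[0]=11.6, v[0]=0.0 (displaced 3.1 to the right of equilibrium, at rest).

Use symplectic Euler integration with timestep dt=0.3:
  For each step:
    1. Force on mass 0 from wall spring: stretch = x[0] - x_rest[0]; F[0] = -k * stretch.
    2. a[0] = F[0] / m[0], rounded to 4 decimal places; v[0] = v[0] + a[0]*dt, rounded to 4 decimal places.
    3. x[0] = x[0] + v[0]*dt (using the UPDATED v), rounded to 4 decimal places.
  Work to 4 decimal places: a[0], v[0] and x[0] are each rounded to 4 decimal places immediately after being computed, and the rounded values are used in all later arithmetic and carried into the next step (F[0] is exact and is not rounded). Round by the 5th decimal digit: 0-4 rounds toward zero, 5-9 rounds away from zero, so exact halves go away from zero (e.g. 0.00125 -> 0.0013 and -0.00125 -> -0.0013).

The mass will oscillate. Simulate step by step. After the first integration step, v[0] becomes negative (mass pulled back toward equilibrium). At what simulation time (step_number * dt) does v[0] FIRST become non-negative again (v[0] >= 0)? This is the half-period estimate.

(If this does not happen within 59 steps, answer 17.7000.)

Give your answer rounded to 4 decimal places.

Answer: 2.1000

Derivation:
Step 0: x=[11.6000] v=[0.0000]
Step 1: x=[10.9118] v=[-2.2940]
Step 2: x=[9.6882] v=[-4.0787]
Step 3: x=[8.2008] v=[-4.9580]
Step 4: x=[6.7798] v=[-4.7366]
Step 5: x=[5.7407] v=[-3.4636]
Step 6: x=[5.3142] v=[-1.4217]
Step 7: x=[5.5949] v=[0.9358]
First v>=0 after going negative at step 7, time=2.1000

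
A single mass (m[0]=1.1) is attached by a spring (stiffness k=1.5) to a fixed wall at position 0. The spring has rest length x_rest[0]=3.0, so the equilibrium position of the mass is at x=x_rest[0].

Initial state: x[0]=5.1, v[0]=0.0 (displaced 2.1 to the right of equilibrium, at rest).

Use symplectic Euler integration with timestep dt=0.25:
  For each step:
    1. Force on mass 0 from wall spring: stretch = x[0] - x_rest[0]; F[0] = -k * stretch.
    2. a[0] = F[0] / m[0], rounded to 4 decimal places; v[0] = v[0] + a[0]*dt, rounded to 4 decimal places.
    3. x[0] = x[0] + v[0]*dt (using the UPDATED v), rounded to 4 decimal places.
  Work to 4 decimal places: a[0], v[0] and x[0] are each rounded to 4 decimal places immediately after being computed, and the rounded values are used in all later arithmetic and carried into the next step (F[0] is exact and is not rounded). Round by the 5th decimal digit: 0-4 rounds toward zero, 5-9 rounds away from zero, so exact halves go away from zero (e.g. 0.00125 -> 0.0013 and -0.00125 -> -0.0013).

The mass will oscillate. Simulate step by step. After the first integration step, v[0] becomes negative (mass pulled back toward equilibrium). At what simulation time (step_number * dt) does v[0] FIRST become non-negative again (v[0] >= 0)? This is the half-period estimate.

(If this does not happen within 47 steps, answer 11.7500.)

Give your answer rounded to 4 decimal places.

Answer: 2.7500

Derivation:
Step 0: x=[5.1000] v=[0.0000]
Step 1: x=[4.9210] v=[-0.7159]
Step 2: x=[4.5783] v=[-1.3708]
Step 3: x=[4.1011] v=[-1.9089]
Step 4: x=[3.5300] v=[-2.2843]
Step 5: x=[2.9138] v=[-2.4650]
Step 6: x=[2.3049] v=[-2.4356]
Step 7: x=[1.7553] v=[-2.1986]
Step 8: x=[1.3117] v=[-1.7743]
Step 9: x=[1.0120] v=[-1.1988]
Step 10: x=[0.8817] v=[-0.5211]
Step 11: x=[0.9320] v=[0.2011]
First v>=0 after going negative at step 11, time=2.7500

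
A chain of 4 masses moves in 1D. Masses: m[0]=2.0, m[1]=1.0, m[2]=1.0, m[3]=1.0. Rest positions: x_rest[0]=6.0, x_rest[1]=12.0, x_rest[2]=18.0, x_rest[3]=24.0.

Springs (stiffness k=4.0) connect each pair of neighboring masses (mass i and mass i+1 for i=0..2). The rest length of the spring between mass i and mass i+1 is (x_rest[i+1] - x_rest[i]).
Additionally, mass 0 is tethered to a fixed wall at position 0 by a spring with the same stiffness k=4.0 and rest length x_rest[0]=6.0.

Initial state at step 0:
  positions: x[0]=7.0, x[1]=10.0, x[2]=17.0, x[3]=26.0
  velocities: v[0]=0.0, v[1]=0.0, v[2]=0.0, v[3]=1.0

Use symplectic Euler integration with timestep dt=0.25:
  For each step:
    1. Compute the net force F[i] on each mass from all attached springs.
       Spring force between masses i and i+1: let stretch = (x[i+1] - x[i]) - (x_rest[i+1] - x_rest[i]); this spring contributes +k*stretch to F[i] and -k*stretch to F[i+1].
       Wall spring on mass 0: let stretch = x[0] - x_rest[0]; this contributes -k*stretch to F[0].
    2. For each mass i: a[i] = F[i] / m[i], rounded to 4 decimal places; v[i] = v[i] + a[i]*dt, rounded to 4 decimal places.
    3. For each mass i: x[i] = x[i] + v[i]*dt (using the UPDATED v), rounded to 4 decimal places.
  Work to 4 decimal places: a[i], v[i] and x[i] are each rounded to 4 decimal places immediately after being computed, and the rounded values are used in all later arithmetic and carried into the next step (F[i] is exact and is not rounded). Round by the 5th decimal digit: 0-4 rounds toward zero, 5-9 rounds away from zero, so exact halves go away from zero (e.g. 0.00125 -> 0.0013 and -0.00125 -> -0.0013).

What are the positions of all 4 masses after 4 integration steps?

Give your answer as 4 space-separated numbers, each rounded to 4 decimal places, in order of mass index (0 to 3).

Step 0: x=[7.0000 10.0000 17.0000 26.0000] v=[0.0000 0.0000 0.0000 1.0000]
Step 1: x=[6.5000 11.0000 17.5000 25.5000] v=[-2.0000 4.0000 2.0000 -2.0000]
Step 2: x=[5.7500 12.5000 18.3750 24.5000] v=[-3.0000 6.0000 3.5000 -4.0000]
Step 3: x=[5.1250 13.7813 19.3125 23.4688] v=[-2.5000 5.1250 3.7500 -4.1250]
Step 4: x=[4.9414 14.2813 19.9063 22.8985] v=[-0.7344 1.9999 2.3751 -2.2813]

Answer: 4.9414 14.2813 19.9063 22.8985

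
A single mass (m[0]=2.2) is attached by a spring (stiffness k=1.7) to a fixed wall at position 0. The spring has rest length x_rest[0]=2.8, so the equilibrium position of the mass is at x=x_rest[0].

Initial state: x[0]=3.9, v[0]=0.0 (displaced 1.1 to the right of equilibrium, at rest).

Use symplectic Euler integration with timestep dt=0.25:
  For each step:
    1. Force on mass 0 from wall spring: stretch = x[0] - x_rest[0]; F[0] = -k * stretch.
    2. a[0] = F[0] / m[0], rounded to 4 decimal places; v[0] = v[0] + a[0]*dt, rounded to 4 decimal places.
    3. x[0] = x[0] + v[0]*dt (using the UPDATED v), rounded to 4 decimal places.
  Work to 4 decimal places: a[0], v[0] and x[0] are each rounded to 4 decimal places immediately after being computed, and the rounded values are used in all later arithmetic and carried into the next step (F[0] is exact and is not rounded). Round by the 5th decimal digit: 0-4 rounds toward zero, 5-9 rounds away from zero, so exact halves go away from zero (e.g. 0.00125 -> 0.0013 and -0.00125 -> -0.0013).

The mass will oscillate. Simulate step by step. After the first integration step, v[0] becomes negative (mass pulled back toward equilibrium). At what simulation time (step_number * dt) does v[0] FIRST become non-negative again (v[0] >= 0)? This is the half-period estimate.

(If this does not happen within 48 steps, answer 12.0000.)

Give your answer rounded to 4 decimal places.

Answer: 3.7500

Derivation:
Step 0: x=[3.9000] v=[0.0000]
Step 1: x=[3.8469] v=[-0.2125]
Step 2: x=[3.7432] v=[-0.4148]
Step 3: x=[3.5940] v=[-0.5970]
Step 4: x=[3.4064] v=[-0.7504]
Step 5: x=[3.1895] v=[-0.8676]
Step 6: x=[2.9538] v=[-0.9429]
Step 7: x=[2.7107] v=[-0.9726]
Step 8: x=[2.4719] v=[-0.9554]
Step 9: x=[2.2489] v=[-0.8920]
Step 10: x=[2.0525] v=[-0.7855]
Step 11: x=[1.8922] v=[-0.6411]
Step 12: x=[1.7758] v=[-0.4657]
Step 13: x=[1.7088] v=[-0.2679]
Step 14: x=[1.6945] v=[-0.0571]
Step 15: x=[1.7336] v=[0.1565]
First v>=0 after going negative at step 15, time=3.7500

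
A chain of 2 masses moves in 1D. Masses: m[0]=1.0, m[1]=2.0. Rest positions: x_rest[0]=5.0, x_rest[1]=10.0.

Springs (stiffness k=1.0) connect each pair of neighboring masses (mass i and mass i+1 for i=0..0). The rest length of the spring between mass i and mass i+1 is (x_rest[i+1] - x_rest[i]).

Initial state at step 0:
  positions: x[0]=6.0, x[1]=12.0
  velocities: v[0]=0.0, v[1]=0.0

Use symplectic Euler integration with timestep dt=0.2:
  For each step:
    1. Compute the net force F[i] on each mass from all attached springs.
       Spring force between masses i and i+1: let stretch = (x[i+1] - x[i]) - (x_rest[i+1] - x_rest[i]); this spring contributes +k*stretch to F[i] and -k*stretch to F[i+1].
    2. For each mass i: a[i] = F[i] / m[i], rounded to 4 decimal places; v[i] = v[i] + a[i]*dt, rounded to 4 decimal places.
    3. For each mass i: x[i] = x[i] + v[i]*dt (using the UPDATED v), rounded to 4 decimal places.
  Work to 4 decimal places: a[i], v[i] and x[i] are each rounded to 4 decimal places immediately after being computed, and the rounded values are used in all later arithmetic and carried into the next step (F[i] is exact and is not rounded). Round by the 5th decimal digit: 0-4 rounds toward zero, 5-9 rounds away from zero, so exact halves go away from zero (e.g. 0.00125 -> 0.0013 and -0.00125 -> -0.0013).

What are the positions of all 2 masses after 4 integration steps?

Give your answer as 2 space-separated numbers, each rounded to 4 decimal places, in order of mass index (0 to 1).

Step 0: x=[6.0000 12.0000] v=[0.0000 0.0000]
Step 1: x=[6.0400 11.9800] v=[0.2000 -0.1000]
Step 2: x=[6.1176 11.9412] v=[0.3880 -0.1940]
Step 3: x=[6.2281 11.8859] v=[0.5527 -0.2764]
Step 4: x=[6.3650 11.8175] v=[0.6843 -0.3422]

Answer: 6.3650 11.8175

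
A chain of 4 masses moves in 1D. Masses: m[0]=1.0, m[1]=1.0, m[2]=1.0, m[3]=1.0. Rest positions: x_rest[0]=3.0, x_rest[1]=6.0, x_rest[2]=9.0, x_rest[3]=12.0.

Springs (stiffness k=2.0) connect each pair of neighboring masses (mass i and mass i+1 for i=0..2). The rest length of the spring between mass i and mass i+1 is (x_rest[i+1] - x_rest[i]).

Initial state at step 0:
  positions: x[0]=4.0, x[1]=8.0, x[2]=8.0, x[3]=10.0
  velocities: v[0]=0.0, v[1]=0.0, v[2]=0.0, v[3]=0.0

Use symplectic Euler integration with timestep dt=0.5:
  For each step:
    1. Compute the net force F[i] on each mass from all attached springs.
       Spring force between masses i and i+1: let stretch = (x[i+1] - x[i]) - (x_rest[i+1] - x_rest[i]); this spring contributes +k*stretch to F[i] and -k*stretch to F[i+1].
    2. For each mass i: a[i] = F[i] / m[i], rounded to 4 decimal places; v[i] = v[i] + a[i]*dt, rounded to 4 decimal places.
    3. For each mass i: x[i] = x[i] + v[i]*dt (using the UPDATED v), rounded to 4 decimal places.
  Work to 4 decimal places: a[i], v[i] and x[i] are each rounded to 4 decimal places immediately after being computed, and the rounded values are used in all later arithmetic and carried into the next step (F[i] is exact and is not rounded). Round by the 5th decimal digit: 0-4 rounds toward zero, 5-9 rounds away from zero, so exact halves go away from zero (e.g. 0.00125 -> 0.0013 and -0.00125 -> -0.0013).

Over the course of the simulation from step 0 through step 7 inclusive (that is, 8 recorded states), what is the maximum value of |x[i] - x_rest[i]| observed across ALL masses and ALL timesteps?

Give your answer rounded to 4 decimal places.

Answer: 2.3750

Derivation:
Step 0: x=[4.0000 8.0000 8.0000 10.0000] v=[0.0000 0.0000 0.0000 0.0000]
Step 1: x=[4.5000 6.0000 9.0000 10.5000] v=[1.0000 -4.0000 2.0000 1.0000]
Step 2: x=[4.2500 4.7500 9.2500 11.7500] v=[-0.5000 -2.5000 0.5000 2.5000]
Step 3: x=[2.7500 5.5000 8.5000 13.2500] v=[-3.0000 1.5000 -1.5000 3.0000]
Step 4: x=[1.1250 6.3750 8.6250 13.8750] v=[-3.2500 1.7500 0.2500 1.2500]
Step 5: x=[0.6250 5.7500 10.2500 13.3750] v=[-1.0000 -1.2500 3.2500 -1.0000]
Step 6: x=[1.1875 4.8125 11.1875 12.8125] v=[1.1250 -1.8750 1.8750 -1.1250]
Step 7: x=[2.0625 5.2500 9.7500 12.9375] v=[1.7500 0.8750 -2.8750 0.2500]
Max displacement = 2.3750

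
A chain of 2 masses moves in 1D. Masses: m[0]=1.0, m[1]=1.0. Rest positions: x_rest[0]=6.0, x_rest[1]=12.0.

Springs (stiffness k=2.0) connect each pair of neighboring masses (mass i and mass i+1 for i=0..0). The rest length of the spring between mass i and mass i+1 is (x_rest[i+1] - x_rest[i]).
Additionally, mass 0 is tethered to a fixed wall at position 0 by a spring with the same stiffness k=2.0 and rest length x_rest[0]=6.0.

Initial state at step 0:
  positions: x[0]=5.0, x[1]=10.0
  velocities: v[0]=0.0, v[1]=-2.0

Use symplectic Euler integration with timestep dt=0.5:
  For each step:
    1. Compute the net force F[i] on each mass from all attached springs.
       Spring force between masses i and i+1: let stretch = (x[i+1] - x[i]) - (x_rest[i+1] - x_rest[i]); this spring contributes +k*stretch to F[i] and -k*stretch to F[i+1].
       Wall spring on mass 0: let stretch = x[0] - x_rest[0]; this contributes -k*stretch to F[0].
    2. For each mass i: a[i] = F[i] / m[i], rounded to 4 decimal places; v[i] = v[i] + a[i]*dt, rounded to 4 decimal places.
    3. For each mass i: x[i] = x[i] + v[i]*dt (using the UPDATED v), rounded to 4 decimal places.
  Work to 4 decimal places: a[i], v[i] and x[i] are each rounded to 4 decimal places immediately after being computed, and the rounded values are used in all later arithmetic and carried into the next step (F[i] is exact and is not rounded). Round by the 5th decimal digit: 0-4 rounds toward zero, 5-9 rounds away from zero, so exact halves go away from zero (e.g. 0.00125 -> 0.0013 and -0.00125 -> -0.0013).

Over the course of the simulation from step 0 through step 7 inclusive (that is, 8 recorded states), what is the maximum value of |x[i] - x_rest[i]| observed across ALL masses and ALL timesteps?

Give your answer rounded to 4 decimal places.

Answer: 2.5000

Derivation:
Step 0: x=[5.0000 10.0000] v=[0.0000 -2.0000]
Step 1: x=[5.0000 9.5000] v=[0.0000 -1.0000]
Step 2: x=[4.7500 9.7500] v=[-0.5000 0.5000]
Step 3: x=[4.6250 10.5000] v=[-0.2500 1.5000]
Step 4: x=[5.1250 11.3125] v=[1.0000 1.6250]
Step 5: x=[6.1563 12.0313] v=[2.0625 1.4375]
Step 6: x=[7.0469 12.8126] v=[1.7812 1.5625]
Step 7: x=[7.2969 13.7110] v=[0.5000 1.7968]
Max displacement = 2.5000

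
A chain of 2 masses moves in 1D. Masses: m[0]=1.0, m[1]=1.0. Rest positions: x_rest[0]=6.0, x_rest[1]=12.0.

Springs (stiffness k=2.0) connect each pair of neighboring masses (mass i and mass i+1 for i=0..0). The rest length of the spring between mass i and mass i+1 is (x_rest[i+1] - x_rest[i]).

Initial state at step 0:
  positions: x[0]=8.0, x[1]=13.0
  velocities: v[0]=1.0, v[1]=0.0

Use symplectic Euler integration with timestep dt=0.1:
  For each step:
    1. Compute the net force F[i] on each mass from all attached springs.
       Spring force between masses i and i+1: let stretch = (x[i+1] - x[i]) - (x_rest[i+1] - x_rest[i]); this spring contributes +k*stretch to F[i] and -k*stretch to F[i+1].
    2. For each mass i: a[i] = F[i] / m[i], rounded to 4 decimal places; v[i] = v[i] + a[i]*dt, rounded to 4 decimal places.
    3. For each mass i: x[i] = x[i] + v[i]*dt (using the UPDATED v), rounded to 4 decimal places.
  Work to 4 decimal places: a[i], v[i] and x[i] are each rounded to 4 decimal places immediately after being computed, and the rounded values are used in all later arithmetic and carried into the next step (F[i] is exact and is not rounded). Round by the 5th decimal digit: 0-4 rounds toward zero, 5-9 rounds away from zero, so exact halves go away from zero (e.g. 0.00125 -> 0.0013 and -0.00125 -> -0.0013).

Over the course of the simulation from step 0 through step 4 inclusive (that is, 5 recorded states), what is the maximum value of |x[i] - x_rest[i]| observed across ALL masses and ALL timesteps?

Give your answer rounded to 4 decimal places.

Step 0: x=[8.0000 13.0000] v=[1.0000 0.0000]
Step 1: x=[8.0800 13.0200] v=[0.8000 0.2000]
Step 2: x=[8.1388 13.0612] v=[0.5880 0.4120]
Step 3: x=[8.1761 13.1240] v=[0.3725 0.6275]
Step 4: x=[8.1923 13.2078] v=[0.1621 0.8379]
Max displacement = 2.1923

Answer: 2.1923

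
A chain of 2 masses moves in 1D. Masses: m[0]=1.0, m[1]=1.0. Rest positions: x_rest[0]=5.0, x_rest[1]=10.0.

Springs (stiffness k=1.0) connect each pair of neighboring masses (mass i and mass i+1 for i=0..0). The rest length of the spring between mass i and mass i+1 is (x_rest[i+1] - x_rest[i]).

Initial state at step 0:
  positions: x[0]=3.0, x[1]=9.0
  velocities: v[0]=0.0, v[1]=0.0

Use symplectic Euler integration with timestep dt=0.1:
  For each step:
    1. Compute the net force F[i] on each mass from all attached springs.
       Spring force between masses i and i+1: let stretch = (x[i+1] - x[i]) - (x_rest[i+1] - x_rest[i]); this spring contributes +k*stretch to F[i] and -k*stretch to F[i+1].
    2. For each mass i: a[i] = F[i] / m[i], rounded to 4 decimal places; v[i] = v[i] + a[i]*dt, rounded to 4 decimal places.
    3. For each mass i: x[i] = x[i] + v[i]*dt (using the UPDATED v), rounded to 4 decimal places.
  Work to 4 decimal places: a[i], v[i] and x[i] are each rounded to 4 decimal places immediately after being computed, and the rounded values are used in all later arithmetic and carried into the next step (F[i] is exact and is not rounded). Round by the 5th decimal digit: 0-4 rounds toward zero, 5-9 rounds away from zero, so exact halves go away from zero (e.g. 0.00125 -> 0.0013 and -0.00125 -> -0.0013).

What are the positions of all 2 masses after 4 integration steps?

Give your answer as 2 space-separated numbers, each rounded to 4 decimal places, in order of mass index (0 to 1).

Step 0: x=[3.0000 9.0000] v=[0.0000 0.0000]
Step 1: x=[3.0100 8.9900] v=[0.1000 -0.1000]
Step 2: x=[3.0298 8.9702] v=[0.1980 -0.1980]
Step 3: x=[3.0590 8.9410] v=[0.2920 -0.2920]
Step 4: x=[3.0970 8.9030] v=[0.3802 -0.3802]

Answer: 3.0970 8.9030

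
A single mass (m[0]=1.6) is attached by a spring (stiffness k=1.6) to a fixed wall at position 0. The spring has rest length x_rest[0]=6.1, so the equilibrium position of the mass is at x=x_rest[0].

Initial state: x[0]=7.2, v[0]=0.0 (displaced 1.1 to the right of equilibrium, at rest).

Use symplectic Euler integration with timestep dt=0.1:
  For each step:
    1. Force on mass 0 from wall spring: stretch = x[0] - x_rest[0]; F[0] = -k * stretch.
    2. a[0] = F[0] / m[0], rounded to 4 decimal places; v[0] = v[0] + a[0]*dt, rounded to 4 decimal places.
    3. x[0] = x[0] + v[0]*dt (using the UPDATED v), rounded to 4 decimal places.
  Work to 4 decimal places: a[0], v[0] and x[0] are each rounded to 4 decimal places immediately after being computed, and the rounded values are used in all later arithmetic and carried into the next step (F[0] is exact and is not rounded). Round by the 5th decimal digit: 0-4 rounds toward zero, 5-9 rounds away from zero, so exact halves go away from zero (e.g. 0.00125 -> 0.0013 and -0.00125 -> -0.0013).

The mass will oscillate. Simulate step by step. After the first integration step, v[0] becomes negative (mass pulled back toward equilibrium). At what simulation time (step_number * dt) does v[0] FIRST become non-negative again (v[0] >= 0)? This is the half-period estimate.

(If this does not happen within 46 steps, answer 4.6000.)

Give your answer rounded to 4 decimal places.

Answer: 3.2000

Derivation:
Step 0: x=[7.2000] v=[0.0000]
Step 1: x=[7.1890] v=[-0.1100]
Step 2: x=[7.1671] v=[-0.2189]
Step 3: x=[7.1345] v=[-0.3256]
Step 4: x=[7.0916] v=[-0.4291]
Step 5: x=[7.0388] v=[-0.5283]
Step 6: x=[6.9766] v=[-0.6222]
Step 7: x=[6.9056] v=[-0.7099]
Step 8: x=[6.8266] v=[-0.7905]
Step 9: x=[6.7403] v=[-0.8632]
Step 10: x=[6.6476] v=[-0.9272]
Step 11: x=[6.5494] v=[-0.9820]
Step 12: x=[6.4467] v=[-1.0269]
Step 13: x=[6.3405] v=[-1.0616]
Step 14: x=[6.2319] v=[-1.0857]
Step 15: x=[6.1220] v=[-1.0989]
Step 16: x=[6.0119] v=[-1.1011]
Step 17: x=[5.9027] v=[-1.0923]
Step 18: x=[5.7954] v=[-1.0726]
Step 19: x=[5.6912] v=[-1.0421]
Step 20: x=[5.5911] v=[-1.0012]
Step 21: x=[5.4961] v=[-0.9503]
Step 22: x=[5.4071] v=[-0.8899]
Step 23: x=[5.3250] v=[-0.8206]
Step 24: x=[5.2507] v=[-0.7431]
Step 25: x=[5.1849] v=[-0.6582]
Step 26: x=[5.1282] v=[-0.5667]
Step 27: x=[5.0813] v=[-0.4695]
Step 28: x=[5.0445] v=[-0.3676]
Step 29: x=[5.0183] v=[-0.2621]
Step 30: x=[5.0029] v=[-0.1539]
Step 31: x=[4.9985] v=[-0.0442]
Step 32: x=[5.0051] v=[0.0660]
First v>=0 after going negative at step 32, time=3.2000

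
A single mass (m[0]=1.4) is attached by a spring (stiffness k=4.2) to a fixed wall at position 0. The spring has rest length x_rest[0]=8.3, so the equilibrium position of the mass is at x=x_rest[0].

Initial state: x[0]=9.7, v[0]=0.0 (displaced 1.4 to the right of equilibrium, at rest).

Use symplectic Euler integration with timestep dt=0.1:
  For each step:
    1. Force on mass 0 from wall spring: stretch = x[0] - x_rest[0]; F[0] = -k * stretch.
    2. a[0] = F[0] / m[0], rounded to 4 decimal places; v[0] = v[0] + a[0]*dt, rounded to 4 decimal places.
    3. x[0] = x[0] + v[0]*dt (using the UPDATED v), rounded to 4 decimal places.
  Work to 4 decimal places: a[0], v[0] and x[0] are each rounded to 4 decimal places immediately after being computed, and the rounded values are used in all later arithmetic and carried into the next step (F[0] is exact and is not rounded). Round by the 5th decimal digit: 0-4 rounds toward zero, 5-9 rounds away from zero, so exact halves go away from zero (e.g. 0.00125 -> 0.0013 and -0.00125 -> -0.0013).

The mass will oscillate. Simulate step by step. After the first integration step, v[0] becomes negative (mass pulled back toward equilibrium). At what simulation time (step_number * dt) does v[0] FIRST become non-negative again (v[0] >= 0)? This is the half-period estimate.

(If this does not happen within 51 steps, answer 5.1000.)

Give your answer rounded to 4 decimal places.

Step 0: x=[9.7000] v=[0.0000]
Step 1: x=[9.6580] v=[-0.4200]
Step 2: x=[9.5753] v=[-0.8274]
Step 3: x=[9.4543] v=[-1.2100]
Step 4: x=[9.2987] v=[-1.5563]
Step 5: x=[9.1131] v=[-1.8559]
Step 6: x=[8.9031] v=[-2.0998]
Step 7: x=[8.6750] v=[-2.2807]
Step 8: x=[8.4357] v=[-2.3932]
Step 9: x=[8.1923] v=[-2.4339]
Step 10: x=[7.9521] v=[-2.4016]
Step 11: x=[7.7224] v=[-2.2972]
Step 12: x=[7.5100] v=[-2.1239]
Step 13: x=[7.3213] v=[-1.8869]
Step 14: x=[7.1620] v=[-1.5933]
Step 15: x=[7.0368] v=[-1.2519]
Step 16: x=[6.9495] v=[-0.8729]
Step 17: x=[6.9027] v=[-0.4678]
Step 18: x=[6.8978] v=[-0.0486]
Step 19: x=[6.9350] v=[0.3721]
First v>=0 after going negative at step 19, time=1.9000

Answer: 1.9000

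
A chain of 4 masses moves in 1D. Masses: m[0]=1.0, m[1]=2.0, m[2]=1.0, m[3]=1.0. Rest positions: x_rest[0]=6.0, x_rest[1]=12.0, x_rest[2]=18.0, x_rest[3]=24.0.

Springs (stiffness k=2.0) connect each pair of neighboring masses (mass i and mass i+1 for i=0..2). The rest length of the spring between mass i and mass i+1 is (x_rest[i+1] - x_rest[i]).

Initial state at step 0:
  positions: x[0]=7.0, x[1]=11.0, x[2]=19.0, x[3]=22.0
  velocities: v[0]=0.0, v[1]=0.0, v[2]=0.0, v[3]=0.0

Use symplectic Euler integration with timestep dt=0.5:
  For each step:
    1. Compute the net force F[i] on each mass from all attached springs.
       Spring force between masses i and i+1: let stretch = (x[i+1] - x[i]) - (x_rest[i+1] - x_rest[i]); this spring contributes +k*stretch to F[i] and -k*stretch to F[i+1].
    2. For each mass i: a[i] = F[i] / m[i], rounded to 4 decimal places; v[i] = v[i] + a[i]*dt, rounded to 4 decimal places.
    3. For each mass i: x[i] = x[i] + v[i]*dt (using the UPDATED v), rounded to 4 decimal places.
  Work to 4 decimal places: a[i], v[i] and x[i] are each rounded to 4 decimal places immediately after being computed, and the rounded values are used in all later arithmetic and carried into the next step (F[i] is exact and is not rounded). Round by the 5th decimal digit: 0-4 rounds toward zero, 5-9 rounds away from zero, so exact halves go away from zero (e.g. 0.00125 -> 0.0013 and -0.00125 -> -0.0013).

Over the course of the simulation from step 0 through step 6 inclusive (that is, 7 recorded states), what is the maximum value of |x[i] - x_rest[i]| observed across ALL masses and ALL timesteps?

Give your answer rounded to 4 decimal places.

Answer: 2.7500

Derivation:
Step 0: x=[7.0000 11.0000 19.0000 22.0000] v=[0.0000 0.0000 0.0000 0.0000]
Step 1: x=[6.0000 12.0000 16.5000 23.5000] v=[-2.0000 2.0000 -5.0000 3.0000]
Step 2: x=[5.0000 12.6250 15.2500 24.5000] v=[-2.0000 1.2500 -2.5000 2.0000]
Step 3: x=[4.8125 12.0000 17.3125 23.8750] v=[-0.3750 -1.2500 4.1250 -1.2500]
Step 4: x=[5.2188 10.9063 20.0000 22.9688] v=[0.8125 -2.1875 5.3750 -1.8125]
Step 5: x=[5.4688 10.6641 19.6251 23.5782] v=[0.5000 -0.4844 -0.7499 1.2187]
Step 6: x=[5.3165 11.3634 16.7462 25.2110] v=[-0.3047 1.3985 -5.7578 3.2656]
Max displacement = 2.7500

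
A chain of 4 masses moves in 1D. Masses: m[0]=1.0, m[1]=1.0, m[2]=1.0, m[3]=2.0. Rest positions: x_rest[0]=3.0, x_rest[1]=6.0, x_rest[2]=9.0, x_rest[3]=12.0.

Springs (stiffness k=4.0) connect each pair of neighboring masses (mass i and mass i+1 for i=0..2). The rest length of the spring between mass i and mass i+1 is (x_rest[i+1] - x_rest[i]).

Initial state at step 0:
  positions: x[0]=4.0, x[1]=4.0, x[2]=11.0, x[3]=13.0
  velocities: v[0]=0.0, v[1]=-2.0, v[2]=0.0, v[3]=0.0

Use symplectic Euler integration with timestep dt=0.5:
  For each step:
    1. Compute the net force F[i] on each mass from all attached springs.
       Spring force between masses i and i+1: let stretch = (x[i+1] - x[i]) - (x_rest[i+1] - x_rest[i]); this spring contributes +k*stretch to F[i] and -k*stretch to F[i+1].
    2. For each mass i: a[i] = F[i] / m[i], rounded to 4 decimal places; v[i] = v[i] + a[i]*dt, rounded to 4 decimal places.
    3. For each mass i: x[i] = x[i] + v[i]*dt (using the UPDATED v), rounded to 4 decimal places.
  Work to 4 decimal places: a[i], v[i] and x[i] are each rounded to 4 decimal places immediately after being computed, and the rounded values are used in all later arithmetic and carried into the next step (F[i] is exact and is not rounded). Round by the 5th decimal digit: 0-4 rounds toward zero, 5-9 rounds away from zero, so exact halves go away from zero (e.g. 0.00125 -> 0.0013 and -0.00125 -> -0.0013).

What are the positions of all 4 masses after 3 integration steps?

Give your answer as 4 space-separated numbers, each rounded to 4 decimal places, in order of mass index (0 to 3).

Step 0: x=[4.0000 4.0000 11.0000 13.0000] v=[0.0000 -2.0000 0.0000 0.0000]
Step 1: x=[1.0000 10.0000 6.0000 13.5000] v=[-6.0000 12.0000 -10.0000 1.0000]
Step 2: x=[4.0000 3.0000 12.5000 11.7500] v=[6.0000 -14.0000 13.0000 -3.5000]
Step 3: x=[3.0000 6.5000 8.7500 11.8750] v=[-2.0000 7.0000 -7.5000 0.2500]

Answer: 3.0000 6.5000 8.7500 11.8750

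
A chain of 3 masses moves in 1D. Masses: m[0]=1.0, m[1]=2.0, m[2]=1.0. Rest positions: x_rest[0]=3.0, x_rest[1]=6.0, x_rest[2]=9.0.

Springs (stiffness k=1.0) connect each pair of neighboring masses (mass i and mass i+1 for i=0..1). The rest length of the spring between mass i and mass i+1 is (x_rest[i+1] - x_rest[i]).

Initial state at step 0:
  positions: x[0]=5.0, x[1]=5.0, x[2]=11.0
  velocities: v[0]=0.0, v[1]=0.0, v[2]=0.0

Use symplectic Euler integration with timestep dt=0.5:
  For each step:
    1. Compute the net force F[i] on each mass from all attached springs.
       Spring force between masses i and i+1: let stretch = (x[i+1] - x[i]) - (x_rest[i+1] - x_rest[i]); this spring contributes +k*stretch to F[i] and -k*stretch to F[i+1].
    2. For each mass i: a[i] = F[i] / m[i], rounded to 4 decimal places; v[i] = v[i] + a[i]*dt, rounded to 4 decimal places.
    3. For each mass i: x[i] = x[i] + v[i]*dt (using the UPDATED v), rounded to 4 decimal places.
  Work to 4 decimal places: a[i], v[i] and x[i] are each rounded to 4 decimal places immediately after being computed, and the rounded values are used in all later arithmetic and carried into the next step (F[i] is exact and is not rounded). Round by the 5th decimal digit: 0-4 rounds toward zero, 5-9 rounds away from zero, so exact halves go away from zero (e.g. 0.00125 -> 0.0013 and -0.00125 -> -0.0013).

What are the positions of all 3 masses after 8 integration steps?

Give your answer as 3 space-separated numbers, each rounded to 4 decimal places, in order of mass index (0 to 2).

Step 0: x=[5.0000 5.0000 11.0000] v=[0.0000 0.0000 0.0000]
Step 1: x=[4.2500 5.7500 10.2500] v=[-1.5000 1.5000 -1.5000]
Step 2: x=[3.1250 6.8750 9.1250] v=[-2.2500 2.2500 -2.2500]
Step 3: x=[2.1875 7.8125 8.1875] v=[-1.8750 1.8750 -1.8750]
Step 4: x=[1.9063 8.0938 7.9063] v=[-0.5625 0.5625 -0.5625]
Step 5: x=[2.4220 7.5782 8.4220] v=[1.0313 -1.0313 1.0313]
Step 6: x=[3.4767 6.5235 9.4767] v=[2.1094 -2.1094 2.1094]
Step 7: x=[4.5431 5.4571 10.5431] v=[2.1328 -2.1328 2.1328]
Step 8: x=[5.0880 4.9122 11.0880] v=[1.0898 -1.0898 1.0898]

Answer: 5.0880 4.9122 11.0880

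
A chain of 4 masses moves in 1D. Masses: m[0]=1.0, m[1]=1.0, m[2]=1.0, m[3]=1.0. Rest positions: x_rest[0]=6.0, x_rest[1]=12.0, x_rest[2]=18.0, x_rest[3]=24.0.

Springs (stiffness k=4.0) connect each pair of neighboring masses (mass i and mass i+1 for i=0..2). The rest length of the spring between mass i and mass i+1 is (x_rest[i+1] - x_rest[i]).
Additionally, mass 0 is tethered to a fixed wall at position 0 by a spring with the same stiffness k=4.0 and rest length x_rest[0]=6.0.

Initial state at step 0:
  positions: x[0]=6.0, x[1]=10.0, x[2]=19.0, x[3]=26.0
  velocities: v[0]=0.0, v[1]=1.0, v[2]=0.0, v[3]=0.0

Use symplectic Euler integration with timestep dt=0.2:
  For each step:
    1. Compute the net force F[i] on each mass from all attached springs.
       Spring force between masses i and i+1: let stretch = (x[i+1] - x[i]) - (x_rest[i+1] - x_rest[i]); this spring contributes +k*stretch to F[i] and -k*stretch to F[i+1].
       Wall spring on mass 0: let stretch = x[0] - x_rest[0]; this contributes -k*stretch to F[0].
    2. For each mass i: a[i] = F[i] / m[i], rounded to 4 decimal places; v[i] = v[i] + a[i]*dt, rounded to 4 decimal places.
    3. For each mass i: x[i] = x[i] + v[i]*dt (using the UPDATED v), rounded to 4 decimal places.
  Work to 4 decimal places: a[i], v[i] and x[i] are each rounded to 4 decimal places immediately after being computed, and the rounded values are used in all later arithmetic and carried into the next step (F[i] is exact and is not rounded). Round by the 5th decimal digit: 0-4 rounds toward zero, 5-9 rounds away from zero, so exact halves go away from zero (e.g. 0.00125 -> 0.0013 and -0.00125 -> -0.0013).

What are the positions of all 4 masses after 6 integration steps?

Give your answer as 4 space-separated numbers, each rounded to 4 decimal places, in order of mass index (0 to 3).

Step 0: x=[6.0000 10.0000 19.0000 26.0000] v=[0.0000 1.0000 0.0000 0.0000]
Step 1: x=[5.6800 11.0000 18.6800 25.8400] v=[-1.6000 5.0000 -1.6000 -0.8000]
Step 2: x=[5.3024 12.3776 18.2768 25.4944] v=[-1.8880 6.8880 -2.0160 -1.7280]
Step 3: x=[5.2084 13.5670 18.0845 24.9540] v=[-0.4698 5.9472 -0.9613 -2.7021]
Step 4: x=[5.6185 14.1419 18.2686 24.2745] v=[2.0504 2.8743 0.9203 -3.3977]
Step 5: x=[6.4934 14.0133 18.7533 23.5940] v=[4.3743 -0.6431 2.4237 -3.4024]
Step 6: x=[7.5325 13.4399 19.2542 23.0990] v=[5.1955 -2.8670 2.5043 -2.4750]

Answer: 7.5325 13.4399 19.2542 23.0990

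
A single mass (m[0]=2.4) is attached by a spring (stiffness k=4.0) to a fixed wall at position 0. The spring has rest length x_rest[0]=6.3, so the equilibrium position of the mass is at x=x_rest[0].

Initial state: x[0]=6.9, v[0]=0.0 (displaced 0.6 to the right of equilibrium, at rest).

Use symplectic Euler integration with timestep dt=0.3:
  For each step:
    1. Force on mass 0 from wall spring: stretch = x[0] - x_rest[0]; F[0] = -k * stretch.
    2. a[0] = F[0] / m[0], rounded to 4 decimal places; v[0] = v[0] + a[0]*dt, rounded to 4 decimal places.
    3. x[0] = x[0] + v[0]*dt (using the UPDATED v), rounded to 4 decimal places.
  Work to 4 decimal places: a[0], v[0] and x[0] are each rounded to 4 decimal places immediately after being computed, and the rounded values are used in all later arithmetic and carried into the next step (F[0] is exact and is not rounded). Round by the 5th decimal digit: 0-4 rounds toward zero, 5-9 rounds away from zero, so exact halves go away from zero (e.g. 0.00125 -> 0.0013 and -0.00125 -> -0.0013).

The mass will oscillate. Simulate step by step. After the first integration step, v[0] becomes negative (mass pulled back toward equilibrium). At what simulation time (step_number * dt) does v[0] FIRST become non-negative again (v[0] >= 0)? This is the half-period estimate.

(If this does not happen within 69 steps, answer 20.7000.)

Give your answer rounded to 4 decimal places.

Step 0: x=[6.9000] v=[0.0000]
Step 1: x=[6.8100] v=[-0.3000]
Step 2: x=[6.6435] v=[-0.5550]
Step 3: x=[6.4255] v=[-0.7268]
Step 4: x=[6.1886] v=[-0.7896]
Step 5: x=[5.9684] v=[-0.7339]
Step 6: x=[5.7980] v=[-0.5681]
Step 7: x=[5.7029] v=[-0.3171]
Step 8: x=[5.6974] v=[-0.0185]
Step 9: x=[5.7822] v=[0.2828]
First v>=0 after going negative at step 9, time=2.7000

Answer: 2.7000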